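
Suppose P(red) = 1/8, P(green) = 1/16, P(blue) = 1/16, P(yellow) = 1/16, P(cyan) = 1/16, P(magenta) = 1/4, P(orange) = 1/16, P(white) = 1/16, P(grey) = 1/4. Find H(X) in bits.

2.875 bits

Each probability is a power of 1/2, so log₂(1/p) is an integer.
H = Σ p·log₂(1/p) = 1/8·3 + 1/16·4 + 1/16·4 + 1/16·4 + 1/16·4 + 1/4·2 + 1/16·4 + 1/16·4 + 1/4·2 = 2.875 bits.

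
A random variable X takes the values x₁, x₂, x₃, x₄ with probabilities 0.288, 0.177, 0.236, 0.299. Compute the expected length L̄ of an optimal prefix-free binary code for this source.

2 bits/symbol

Repeatedly combine the two least-probable nodes; the expected code length is the sum of the merged weights.
merge 177/1000 + 59/250 → 413/1000
merge 36/125 + 299/1000 → 587/1000
merge 413/1000 + 587/1000 → 1
L = 413/1000 + 587/1000 + 1 = 2 bits/symbol.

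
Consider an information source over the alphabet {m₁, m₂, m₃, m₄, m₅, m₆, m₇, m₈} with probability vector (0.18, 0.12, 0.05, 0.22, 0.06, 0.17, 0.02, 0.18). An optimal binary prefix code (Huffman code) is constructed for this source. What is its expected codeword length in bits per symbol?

Repeatedly combine the two least-probable nodes; the expected code length is the sum of the merged weights.
merge 1/50 + 1/20 → 7/100
merge 3/50 + 7/100 → 13/100
merge 3/25 + 13/100 → 1/4
merge 17/100 + 9/50 → 7/20
merge 9/50 + 11/50 → 2/5
merge 1/4 + 7/20 → 3/5
merge 2/5 + 3/5 → 1
L = 7/100 + 13/100 + 1/4 + 7/20 + 2/5 + 3/5 + 1 = 14/5 = 2.8 bits/symbol.

2.8 bits/symbol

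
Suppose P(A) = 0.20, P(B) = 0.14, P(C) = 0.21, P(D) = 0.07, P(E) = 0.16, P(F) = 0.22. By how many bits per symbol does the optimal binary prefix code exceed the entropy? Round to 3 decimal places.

0.064 bits

Entropy H = −Σ p log₂ p ≈ 2.5065 bits.
Huffman merges: 7/100+7/50→21/100; 4/25+1/5→9/25; 21/100+21/100→21/50; 11/50+9/25→29/50; 21/50+29/50→1. L = 257/100 ≈ 2.5700.
L − H = 2.5700 − 2.5065 = 0.064 bits.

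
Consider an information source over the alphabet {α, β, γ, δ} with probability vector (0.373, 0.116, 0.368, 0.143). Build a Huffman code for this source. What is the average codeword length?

1.886 bits/symbol

Repeatedly combine the two least-probable nodes; the expected code length is the sum of the merged weights.
merge 29/250 + 143/1000 → 259/1000
merge 259/1000 + 46/125 → 627/1000
merge 373/1000 + 627/1000 → 1
L = 259/1000 + 627/1000 + 1 = 943/500 = 1.886 bits/symbol.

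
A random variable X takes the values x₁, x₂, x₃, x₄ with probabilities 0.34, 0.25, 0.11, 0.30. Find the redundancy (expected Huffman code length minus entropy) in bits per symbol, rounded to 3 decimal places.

0.099 bits

Entropy H = −Σ p log₂ p ≈ 1.9006 bits.
Huffman merges: 11/100+1/4→9/25; 3/10+17/50→16/25; 9/25+16/25→1. L = 2 ≈ 2.0000.
L − H = 2.0000 − 1.9006 = 0.099 bits.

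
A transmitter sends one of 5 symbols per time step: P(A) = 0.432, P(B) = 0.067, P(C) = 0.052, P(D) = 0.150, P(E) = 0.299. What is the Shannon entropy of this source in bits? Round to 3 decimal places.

H = −Σ pᵢ log₂ pᵢ.
−0.432·log₂(0.432) = 0.5231
−0.067·log₂(0.067) = 0.2613
−0.052·log₂(0.052) = 0.2218
−0.150·log₂(0.150) = 0.4105
−0.299·log₂(0.299) = 0.5208
Sum ≈ 1.9375 → 1.938 bits.

1.938 bits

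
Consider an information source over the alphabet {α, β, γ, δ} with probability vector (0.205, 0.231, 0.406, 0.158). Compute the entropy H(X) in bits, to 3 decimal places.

H = −Σ pᵢ log₂ pᵢ.
−0.205·log₂(0.205) = 0.4687
−0.231·log₂(0.231) = 0.4883
−0.406·log₂(0.406) = 0.5280
−0.158·log₂(0.158) = 0.4206
Sum ≈ 1.9056 → 1.906 bits.

1.906 bits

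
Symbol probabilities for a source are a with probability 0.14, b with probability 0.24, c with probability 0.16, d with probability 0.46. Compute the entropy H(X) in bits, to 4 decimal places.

H = −Σ pᵢ log₂ pᵢ.
−0.14·log₂(0.14) = 0.3971
−0.24·log₂(0.24) = 0.4941
−0.16·log₂(0.16) = 0.4230
−0.46·log₂(0.46) = 0.5153
Sum ≈ 1.8296 → 1.8296 bits.

1.8296 bits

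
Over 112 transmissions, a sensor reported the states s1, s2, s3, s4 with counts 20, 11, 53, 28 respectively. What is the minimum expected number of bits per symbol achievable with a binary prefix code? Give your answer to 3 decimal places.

Probabilities are the counts divided by 112.
Repeatedly combine the two least-probable nodes; the expected code length is the sum of the merged weights.
merge 11/112 + 5/28 → 31/112
merge 1/4 + 31/112 → 59/112
merge 53/112 + 59/112 → 1
L = 31/112 + 59/112 + 1 = 101/56 ≈ 1.804 bits/symbol.

1.804 bits/symbol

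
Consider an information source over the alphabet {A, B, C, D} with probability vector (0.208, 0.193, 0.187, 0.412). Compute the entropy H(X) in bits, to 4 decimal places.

H = −Σ pᵢ log₂ pᵢ.
−0.208·log₂(0.208) = 0.4712
−0.193·log₂(0.193) = 0.4581
−0.187·log₂(0.187) = 0.4523
−0.412·log₂(0.412) = 0.5271
Sum ≈ 1.9086 → 1.9086 bits.

1.9086 bits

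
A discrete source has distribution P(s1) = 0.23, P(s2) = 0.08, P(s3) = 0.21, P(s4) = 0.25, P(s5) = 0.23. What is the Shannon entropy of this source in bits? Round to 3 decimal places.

2.240 bits

H = −Σ pᵢ log₂ pᵢ.
−0.23·log₂(0.23) = 0.4877
−0.08·log₂(0.08) = 0.2915
−0.21·log₂(0.21) = 0.4728
−0.25·log₂(0.25) = 0.5000
−0.23·log₂(0.23) = 0.4877
Sum ≈ 2.2397 → 2.240 bits.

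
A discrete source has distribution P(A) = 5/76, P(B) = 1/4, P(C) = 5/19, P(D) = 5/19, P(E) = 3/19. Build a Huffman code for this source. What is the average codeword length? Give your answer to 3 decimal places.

2.224 bits/symbol

Repeatedly combine the two least-probable nodes; the expected code length is the sum of the merged weights.
merge 5/76 + 3/19 → 17/76
merge 17/76 + 1/4 → 9/19
merge 5/19 + 5/19 → 10/19
merge 9/19 + 10/19 → 1
L = 17/76 + 9/19 + 10/19 + 1 = 169/76 ≈ 2.224 bits/symbol.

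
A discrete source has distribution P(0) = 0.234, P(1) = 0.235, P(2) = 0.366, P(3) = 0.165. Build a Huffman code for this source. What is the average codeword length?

Repeatedly combine the two least-probable nodes; the expected code length is the sum of the merged weights.
merge 33/200 + 117/500 → 399/1000
merge 47/200 + 183/500 → 601/1000
merge 399/1000 + 601/1000 → 1
L = 399/1000 + 601/1000 + 1 = 2 bits/symbol.

2 bits/symbol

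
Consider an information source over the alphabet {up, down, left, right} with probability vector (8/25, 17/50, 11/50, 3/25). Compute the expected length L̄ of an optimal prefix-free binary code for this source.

Repeatedly combine the two least-probable nodes; the expected code length is the sum of the merged weights.
merge 3/25 + 11/50 → 17/50
merge 8/25 + 17/50 → 33/50
merge 17/50 + 33/50 → 1
L = 17/50 + 33/50 + 1 = 2 bits/symbol.

2 bits/symbol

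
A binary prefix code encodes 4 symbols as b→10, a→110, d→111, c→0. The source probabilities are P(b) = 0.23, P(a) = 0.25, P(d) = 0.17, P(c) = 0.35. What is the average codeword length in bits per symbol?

L̄ = Σ pᵢ·ℓᵢ = 0.23·2 + 0.25·3 + 0.17·3 + 0.35·1 = 2.07 bits/symbol.

2.07 bits/symbol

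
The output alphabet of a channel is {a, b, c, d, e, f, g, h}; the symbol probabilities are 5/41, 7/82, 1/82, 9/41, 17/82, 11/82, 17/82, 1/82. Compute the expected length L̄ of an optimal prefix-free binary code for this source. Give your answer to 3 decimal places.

Repeatedly combine the two least-probable nodes; the expected code length is the sum of the merged weights.
merge 1/82 + 1/82 → 1/41
merge 1/41 + 7/82 → 9/82
merge 9/82 + 5/41 → 19/82
merge 11/82 + 17/82 → 14/41
merge 17/82 + 9/41 → 35/82
merge 19/82 + 14/41 → 47/82
merge 35/82 + 47/82 → 1
L = 1/41 + 9/82 + 19/82 + 14/41 + 35/82 + 47/82 + 1 = 111/41 ≈ 2.707 bits/symbol.

2.707 bits/symbol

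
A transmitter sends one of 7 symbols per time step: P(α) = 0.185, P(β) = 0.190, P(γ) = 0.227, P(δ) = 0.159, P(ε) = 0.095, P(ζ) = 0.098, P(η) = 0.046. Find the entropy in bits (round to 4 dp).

2.6684 bits

H = −Σ pᵢ log₂ pᵢ.
−0.185·log₂(0.185) = 0.4504
−0.190·log₂(0.190) = 0.4552
−0.227·log₂(0.227) = 0.4856
−0.159·log₂(0.159) = 0.4218
−0.095·log₂(0.095) = 0.3226
−0.098·log₂(0.098) = 0.3284
−0.046·log₂(0.046) = 0.2043
Sum ≈ 2.6684 → 2.6684 bits.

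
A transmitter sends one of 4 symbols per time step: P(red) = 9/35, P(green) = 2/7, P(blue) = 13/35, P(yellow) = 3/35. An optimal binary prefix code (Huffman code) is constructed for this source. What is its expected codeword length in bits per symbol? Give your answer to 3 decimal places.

Repeatedly combine the two least-probable nodes; the expected code length is the sum of the merged weights.
merge 3/35 + 9/35 → 12/35
merge 2/7 + 12/35 → 22/35
merge 13/35 + 22/35 → 1
L = 12/35 + 22/35 + 1 = 69/35 ≈ 1.971 bits/symbol.

1.971 bits/symbol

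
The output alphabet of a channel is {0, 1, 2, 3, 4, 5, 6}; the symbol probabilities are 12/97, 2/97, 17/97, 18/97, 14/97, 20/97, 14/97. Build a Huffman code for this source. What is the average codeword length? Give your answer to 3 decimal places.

2.753 bits/symbol

Repeatedly combine the two least-probable nodes; the expected code length is the sum of the merged weights.
merge 2/97 + 12/97 → 14/97
merge 14/97 + 14/97 → 28/97
merge 14/97 + 17/97 → 31/97
merge 18/97 + 20/97 → 38/97
merge 28/97 + 31/97 → 59/97
merge 38/97 + 59/97 → 1
L = 14/97 + 28/97 + 31/97 + 38/97 + 59/97 + 1 = 267/97 ≈ 2.753 bits/symbol.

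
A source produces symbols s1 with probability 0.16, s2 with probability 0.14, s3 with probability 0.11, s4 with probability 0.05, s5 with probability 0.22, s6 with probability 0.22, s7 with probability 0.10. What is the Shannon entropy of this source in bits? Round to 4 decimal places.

H = −Σ pᵢ log₂ pᵢ.
−0.16·log₂(0.16) = 0.4230
−0.14·log₂(0.14) = 0.3971
−0.11·log₂(0.11) = 0.3503
−0.05·log₂(0.05) = 0.2161
−0.22·log₂(0.22) = 0.4806
−0.22·log₂(0.22) = 0.4806
−0.10·log₂(0.10) = 0.3322
Sum ≈ 2.6798 → 2.6798 bits.

2.6798 bits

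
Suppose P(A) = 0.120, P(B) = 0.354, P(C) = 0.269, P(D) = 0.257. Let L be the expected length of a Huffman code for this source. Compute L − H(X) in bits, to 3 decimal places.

0.089 bits

Entropy H = −Σ p log₂ p ≈ 1.9108 bits.
Huffman merges: 3/25+257/1000→377/1000; 269/1000+177/500→623/1000; 377/1000+623/1000→1. L = 2 ≈ 2.0000.
L − H = 2.0000 − 1.9108 = 0.089 bits.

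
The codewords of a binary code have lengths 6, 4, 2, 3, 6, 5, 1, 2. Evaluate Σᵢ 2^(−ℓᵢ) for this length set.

1.25

With common denominator 2^6 = 64: Σ 2^(−ℓᵢ) = 1/64 + 4/64 + 16/64 + 8/64 + 1/64 + 2/64 + 32/64 + 16/64 = 80/64 = 1.25.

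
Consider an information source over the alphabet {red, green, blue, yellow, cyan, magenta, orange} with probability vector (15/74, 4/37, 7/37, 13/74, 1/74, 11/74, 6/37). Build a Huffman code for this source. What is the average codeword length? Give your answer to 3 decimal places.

Repeatedly combine the two least-probable nodes; the expected code length is the sum of the merged weights.
merge 1/74 + 4/37 → 9/74
merge 9/74 + 11/74 → 10/37
merge 6/37 + 13/74 → 25/74
merge 7/37 + 15/74 → 29/74
merge 10/37 + 25/74 → 45/74
merge 29/74 + 45/74 → 1
L = 9/74 + 10/37 + 25/74 + 29/74 + 45/74 + 1 = 101/37 ≈ 2.730 bits/symbol.

2.730 bits/symbol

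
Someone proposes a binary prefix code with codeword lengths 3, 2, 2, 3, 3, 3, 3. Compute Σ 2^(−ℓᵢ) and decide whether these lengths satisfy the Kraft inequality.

1.125; no

With common denominator 2^3 = 8: Σ 2^(−ℓᵢ) = 1/8 + 2/8 + 2/8 + 1/8 + 1/8 + 1/8 + 1/8 = 9/8 = 1.125.
Kraft's inequality requires Σ ≤ 1; here Σ = 1.125 > 1, so no such prefix code exists.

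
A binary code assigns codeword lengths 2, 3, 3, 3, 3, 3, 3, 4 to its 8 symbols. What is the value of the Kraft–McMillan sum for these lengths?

1.0625

With common denominator 2^4 = 16: Σ 2^(−ℓᵢ) = 4/16 + 2/16 + 2/16 + 2/16 + 2/16 + 2/16 + 2/16 + 1/16 = 17/16 = 1.0625.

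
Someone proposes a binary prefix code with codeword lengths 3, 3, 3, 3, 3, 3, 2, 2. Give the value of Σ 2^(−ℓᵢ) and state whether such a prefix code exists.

1.25; no

With common denominator 2^3 = 8: Σ 2^(−ℓᵢ) = 1/8 + 1/8 + 1/8 + 1/8 + 1/8 + 1/8 + 2/8 + 2/8 = 10/8 = 1.25.
Kraft's inequality requires Σ ≤ 1; here Σ = 1.25 > 1, so no such prefix code exists.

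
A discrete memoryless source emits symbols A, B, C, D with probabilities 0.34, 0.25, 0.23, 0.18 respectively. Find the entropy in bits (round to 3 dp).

H = −Σ pᵢ log₂ pᵢ.
−0.34·log₂(0.34) = 0.5292
−0.25·log₂(0.25) = 0.5000
−0.23·log₂(0.23) = 0.4877
−0.18·log₂(0.18) = 0.4453
Sum ≈ 1.9621 → 1.962 bits.

1.962 bits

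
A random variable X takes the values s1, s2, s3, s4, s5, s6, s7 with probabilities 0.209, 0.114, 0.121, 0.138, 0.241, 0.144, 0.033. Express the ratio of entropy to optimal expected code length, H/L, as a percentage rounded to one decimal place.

Entropy H = −Σ p log₂ p ≈ 2.6519 bits.
Huffman merges: 33/1000+57/500→147/1000; 121/1000+69/500→259/1000; 18/125+147/1000→291/1000; 209/1000+241/1000→9/20; 259/1000+291/1000→11/20; 9/20+11/20→1. L = 2697/1000 ≈ 2.6970.
Efficiency = H/L = 2.6519/2.6970 = 98.3%.

98.3%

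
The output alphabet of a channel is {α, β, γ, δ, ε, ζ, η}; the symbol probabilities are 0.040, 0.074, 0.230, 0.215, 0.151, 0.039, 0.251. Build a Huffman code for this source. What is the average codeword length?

2.536 bits/symbol

Repeatedly combine the two least-probable nodes; the expected code length is the sum of the merged weights.
merge 39/1000 + 1/25 → 79/1000
merge 37/500 + 79/1000 → 153/1000
merge 151/1000 + 153/1000 → 38/125
merge 43/200 + 23/100 → 89/200
merge 251/1000 + 38/125 → 111/200
merge 89/200 + 111/200 → 1
L = 79/1000 + 153/1000 + 38/125 + 89/200 + 111/200 + 1 = 317/125 = 2.536 bits/symbol.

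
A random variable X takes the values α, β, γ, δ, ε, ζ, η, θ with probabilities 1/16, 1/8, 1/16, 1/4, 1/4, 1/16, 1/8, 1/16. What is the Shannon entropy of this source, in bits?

Each probability is a power of 1/2, so log₂(1/p) is an integer.
H = Σ p·log₂(1/p) = 1/16·4 + 1/8·3 + 1/16·4 + 1/4·2 + 1/4·2 + 1/16·4 + 1/8·3 + 1/16·4 = 2.75 bits.

2.75 bits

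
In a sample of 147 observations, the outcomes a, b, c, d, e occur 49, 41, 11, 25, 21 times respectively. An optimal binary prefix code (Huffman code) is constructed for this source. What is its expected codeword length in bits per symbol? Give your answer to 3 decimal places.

Probabilities are the counts divided by 147.
Repeatedly combine the two least-probable nodes; the expected code length is the sum of the merged weights.
merge 11/147 + 1/7 → 32/147
merge 25/147 + 32/147 → 19/49
merge 41/147 + 1/3 → 30/49
merge 19/49 + 30/49 → 1
L = 32/147 + 19/49 + 30/49 + 1 = 326/147 ≈ 2.218 bits/symbol.

2.218 bits/symbol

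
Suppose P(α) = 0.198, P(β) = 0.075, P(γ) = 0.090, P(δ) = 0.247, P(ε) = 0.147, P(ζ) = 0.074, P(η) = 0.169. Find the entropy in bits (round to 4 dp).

H = −Σ pᵢ log₂ pᵢ.
−0.198·log₂(0.198) = 0.4626
−0.075·log₂(0.075) = 0.2803
−0.090·log₂(0.090) = 0.3127
−0.247·log₂(0.247) = 0.4983
−0.147·log₂(0.147) = 0.4066
−0.074·log₂(0.074) = 0.2780
−0.169·log₂(0.169) = 0.4335
Sum ≈ 2.6719 → 2.6719 bits.

2.6719 bits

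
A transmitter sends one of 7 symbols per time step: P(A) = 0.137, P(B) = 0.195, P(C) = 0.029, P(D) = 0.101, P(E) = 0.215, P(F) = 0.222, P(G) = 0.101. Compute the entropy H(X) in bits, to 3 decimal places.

2.628 bits

H = −Σ pᵢ log₂ pᵢ.
−0.137·log₂(0.137) = 0.3929
−0.195·log₂(0.195) = 0.4599
−0.029·log₂(0.029) = 0.1481
−0.101·log₂(0.101) = 0.3341
−0.215·log₂(0.215) = 0.4768
−0.222·log₂(0.222) = 0.4820
−0.101·log₂(0.101) = 0.3341
Sum ≈ 2.6279 → 2.628 bits.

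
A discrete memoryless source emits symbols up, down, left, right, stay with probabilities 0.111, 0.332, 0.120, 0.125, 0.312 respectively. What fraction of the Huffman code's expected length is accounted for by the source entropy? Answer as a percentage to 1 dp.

96.2%

Entropy H = −Σ p log₂ p ≈ 2.1465 bits.
Huffman merges: 111/1000+3/25→231/1000; 1/8+231/1000→89/250; 39/125+83/250→161/250; 89/250+161/250→1. L = 2231/1000 ≈ 2.2310.
Efficiency = H/L = 2.1465/2.2310 = 96.2%.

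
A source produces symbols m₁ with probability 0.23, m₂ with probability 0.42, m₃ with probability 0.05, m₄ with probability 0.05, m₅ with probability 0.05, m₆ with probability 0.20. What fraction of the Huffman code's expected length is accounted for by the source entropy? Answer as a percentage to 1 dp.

97.5%

Entropy H = −Σ p log₂ p ≈ 2.1260 bits.
Huffman merges: 1/20+1/20→1/10; 1/20+1/10→3/20; 3/20+1/5→7/20; 23/100+7/20→29/50; 21/50+29/50→1. L = 109/50 ≈ 2.1800.
Efficiency = H/L = 2.1260/2.1800 = 97.5%.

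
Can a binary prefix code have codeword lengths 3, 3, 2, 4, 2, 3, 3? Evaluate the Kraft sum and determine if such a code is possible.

With common denominator 2^4 = 16: Σ 2^(−ℓᵢ) = 2/16 + 2/16 + 4/16 + 1/16 + 4/16 + 2/16 + 2/16 = 17/16 = 1.0625.
Kraft's inequality requires Σ ≤ 1; here Σ = 1.0625 > 1, so no such prefix code exists.

1.0625; no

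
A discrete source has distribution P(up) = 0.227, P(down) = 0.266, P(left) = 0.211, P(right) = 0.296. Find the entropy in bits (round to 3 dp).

H = −Σ pᵢ log₂ pᵢ.
−0.227·log₂(0.227) = 0.4856
−0.266·log₂(0.266) = 0.5082
−0.211·log₂(0.211) = 0.4736
−0.296·log₂(0.296) = 0.5199
Sum ≈ 1.9873 → 1.987 bits.

1.987 bits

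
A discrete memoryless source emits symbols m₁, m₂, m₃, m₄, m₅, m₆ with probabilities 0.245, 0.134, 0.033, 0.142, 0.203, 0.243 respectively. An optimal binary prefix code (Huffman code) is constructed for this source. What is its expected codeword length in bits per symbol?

Repeatedly combine the two least-probable nodes; the expected code length is the sum of the merged weights.
merge 33/1000 + 67/500 → 167/1000
merge 71/500 + 167/1000 → 309/1000
merge 203/1000 + 243/1000 → 223/500
merge 49/200 + 309/1000 → 277/500
merge 223/500 + 277/500 → 1
L = 167/1000 + 309/1000 + 223/500 + 277/500 + 1 = 619/250 = 2.476 bits/symbol.

2.476 bits/symbol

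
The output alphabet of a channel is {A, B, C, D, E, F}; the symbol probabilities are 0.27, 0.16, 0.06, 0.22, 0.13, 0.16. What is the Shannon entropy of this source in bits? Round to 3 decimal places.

H = −Σ pᵢ log₂ pᵢ.
−0.27·log₂(0.27) = 0.5100
−0.16·log₂(0.16) = 0.4230
−0.06·log₂(0.06) = 0.2435
−0.22·log₂(0.22) = 0.4806
−0.13·log₂(0.13) = 0.3826
−0.16·log₂(0.16) = 0.4230
Sum ≈ 2.4628 → 2.463 bits.

2.463 bits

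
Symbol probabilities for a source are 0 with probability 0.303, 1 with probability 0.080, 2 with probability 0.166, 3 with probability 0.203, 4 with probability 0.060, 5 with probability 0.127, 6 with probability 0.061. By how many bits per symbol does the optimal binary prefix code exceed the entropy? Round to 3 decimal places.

0.037 bits

Entropy H = −Σ p log₂ p ≈ 2.5783 bits.
Huffman merges: 3/50+61/1000→121/1000; 2/25+121/1000→201/1000; 127/1000+83/500→293/1000; 201/1000+203/1000→101/250; 293/1000+303/1000→149/250; 101/250+149/250→1. L = 523/200 ≈ 2.6150.
L − H = 2.6150 − 2.5783 = 0.037 bits.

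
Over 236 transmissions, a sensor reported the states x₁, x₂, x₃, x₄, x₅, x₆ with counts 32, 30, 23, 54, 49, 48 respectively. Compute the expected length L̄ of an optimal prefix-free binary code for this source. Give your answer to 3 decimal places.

Probabilities are the counts divided by 236.
Repeatedly combine the two least-probable nodes; the expected code length is the sum of the merged weights.
merge 23/236 + 15/118 → 53/236
merge 8/59 + 12/59 → 20/59
merge 49/236 + 53/236 → 51/118
merge 27/118 + 20/59 → 67/118
merge 51/118 + 67/118 → 1
L = 53/236 + 20/59 + 51/118 + 67/118 + 1 = 605/236 ≈ 2.564 bits/symbol.

2.564 bits/symbol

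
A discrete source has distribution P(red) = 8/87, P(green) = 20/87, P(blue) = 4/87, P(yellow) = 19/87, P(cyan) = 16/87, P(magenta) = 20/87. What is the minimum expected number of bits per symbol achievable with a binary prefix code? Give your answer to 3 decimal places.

Repeatedly combine the two least-probable nodes; the expected code length is the sum of the merged weights.
merge 4/87 + 8/87 → 4/29
merge 4/29 + 16/87 → 28/87
merge 19/87 + 20/87 → 13/29
merge 20/87 + 28/87 → 16/29
merge 13/29 + 16/29 → 1
L = 4/29 + 28/87 + 13/29 + 16/29 + 1 = 214/87 ≈ 2.460 bits/symbol.

2.460 bits/symbol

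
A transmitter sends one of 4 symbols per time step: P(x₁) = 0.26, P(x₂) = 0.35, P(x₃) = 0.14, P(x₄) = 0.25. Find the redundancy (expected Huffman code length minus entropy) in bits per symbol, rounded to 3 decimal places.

0.068 bits

Entropy H = −Σ p log₂ p ≈ 1.9325 bits.
Huffman merges: 7/50+1/4→39/100; 13/50+7/20→61/100; 39/100+61/100→1. L = 2 ≈ 2.0000.
L − H = 2.0000 − 1.9325 = 0.068 bits.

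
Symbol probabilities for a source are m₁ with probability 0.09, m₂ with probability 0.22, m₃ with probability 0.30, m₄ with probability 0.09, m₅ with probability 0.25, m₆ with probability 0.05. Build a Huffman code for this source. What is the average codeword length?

Repeatedly combine the two least-probable nodes; the expected code length is the sum of the merged weights.
merge 1/20 + 9/100 → 7/50
merge 9/100 + 7/50 → 23/100
merge 11/50 + 23/100 → 9/20
merge 1/4 + 3/10 → 11/20
merge 9/20 + 11/20 → 1
L = 7/50 + 23/100 + 9/20 + 11/20 + 1 = 237/100 = 2.37 bits/symbol.

2.37 bits/symbol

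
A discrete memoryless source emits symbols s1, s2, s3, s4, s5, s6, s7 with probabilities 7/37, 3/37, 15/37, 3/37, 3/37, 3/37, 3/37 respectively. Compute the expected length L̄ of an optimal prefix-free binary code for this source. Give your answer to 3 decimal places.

2.514 bits/symbol

Repeatedly combine the two least-probable nodes; the expected code length is the sum of the merged weights.
merge 3/37 + 3/37 → 6/37
merge 3/37 + 3/37 → 6/37
merge 3/37 + 6/37 → 9/37
merge 6/37 + 7/37 → 13/37
merge 9/37 + 13/37 → 22/37
merge 15/37 + 22/37 → 1
L = 6/37 + 6/37 + 9/37 + 13/37 + 22/37 + 1 = 93/37 ≈ 2.514 bits/symbol.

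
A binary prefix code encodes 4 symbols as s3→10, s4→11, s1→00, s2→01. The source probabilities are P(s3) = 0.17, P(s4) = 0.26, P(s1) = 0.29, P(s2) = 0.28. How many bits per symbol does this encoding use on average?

2 bits/symbol

L̄ = Σ pᵢ·ℓᵢ = 0.17·2 + 0.26·2 + 0.29·2 + 0.28·2 = 2 bits/symbol.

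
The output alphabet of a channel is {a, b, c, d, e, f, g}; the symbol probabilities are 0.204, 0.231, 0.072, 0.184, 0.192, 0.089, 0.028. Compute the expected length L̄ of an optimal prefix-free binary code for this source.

Repeatedly combine the two least-probable nodes; the expected code length is the sum of the merged weights.
merge 7/250 + 9/125 → 1/10
merge 89/1000 + 1/10 → 189/1000
merge 23/125 + 189/1000 → 373/1000
merge 24/125 + 51/250 → 99/250
merge 231/1000 + 373/1000 → 151/250
merge 99/250 + 151/250 → 1
L = 1/10 + 189/1000 + 373/1000 + 99/250 + 151/250 + 1 = 1331/500 = 2.662 bits/symbol.

2.662 bits/symbol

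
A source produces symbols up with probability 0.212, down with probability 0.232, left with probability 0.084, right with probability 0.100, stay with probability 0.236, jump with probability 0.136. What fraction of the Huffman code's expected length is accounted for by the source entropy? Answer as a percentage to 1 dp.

99.0%

Entropy H = −Σ p log₂ p ≈ 2.4789 bits.
Huffman merges: 21/250+1/10→23/125; 17/125+23/125→8/25; 53/250+29/125→111/250; 59/250+8/25→139/250; 111/250+139/250→1. L = 313/125 ≈ 2.5040.
Efficiency = H/L = 2.4789/2.5040 = 99.0%.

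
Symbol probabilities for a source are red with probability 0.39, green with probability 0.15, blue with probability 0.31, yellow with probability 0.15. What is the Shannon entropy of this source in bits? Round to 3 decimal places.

H = −Σ pᵢ log₂ pᵢ.
−0.39·log₂(0.39) = 0.5298
−0.15·log₂(0.15) = 0.4105
−0.31·log₂(0.31) = 0.5238
−0.15·log₂(0.15) = 0.4105
Sum ≈ 1.8747 → 1.875 bits.

1.875 bits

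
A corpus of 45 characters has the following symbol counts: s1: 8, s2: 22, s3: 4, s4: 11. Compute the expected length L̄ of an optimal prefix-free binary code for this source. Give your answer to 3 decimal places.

Probabilities are the counts divided by 45.
Repeatedly combine the two least-probable nodes; the expected code length is the sum of the merged weights.
merge 4/45 + 8/45 → 4/15
merge 11/45 + 4/15 → 23/45
merge 22/45 + 23/45 → 1
L = 4/15 + 23/45 + 1 = 16/9 ≈ 1.778 bits/symbol.

1.778 bits/symbol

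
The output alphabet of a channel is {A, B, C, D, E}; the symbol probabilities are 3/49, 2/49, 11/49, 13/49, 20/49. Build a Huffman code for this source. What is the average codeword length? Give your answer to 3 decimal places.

Repeatedly combine the two least-probable nodes; the expected code length is the sum of the merged weights.
merge 2/49 + 3/49 → 5/49
merge 5/49 + 11/49 → 16/49
merge 13/49 + 16/49 → 29/49
merge 20/49 + 29/49 → 1
L = 5/49 + 16/49 + 29/49 + 1 = 99/49 ≈ 2.020 bits/symbol.

2.020 bits/symbol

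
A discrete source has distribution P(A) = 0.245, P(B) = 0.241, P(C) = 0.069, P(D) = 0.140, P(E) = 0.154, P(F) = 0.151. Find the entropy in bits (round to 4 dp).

2.4826 bits

H = −Σ pᵢ log₂ pᵢ.
−0.245·log₂(0.245) = 0.4971
−0.241·log₂(0.241) = 0.4947
−0.069·log₂(0.069) = 0.2662
−0.140·log₂(0.140) = 0.3971
−0.154·log₂(0.154) = 0.4156
−0.151·log₂(0.151) = 0.4118
Sum ≈ 2.4826 → 2.4826 bits.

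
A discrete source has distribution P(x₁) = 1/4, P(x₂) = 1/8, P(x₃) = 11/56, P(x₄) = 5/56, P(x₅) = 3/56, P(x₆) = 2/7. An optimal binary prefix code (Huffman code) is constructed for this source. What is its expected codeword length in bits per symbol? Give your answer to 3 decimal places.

2.411 bits/symbol

Repeatedly combine the two least-probable nodes; the expected code length is the sum of the merged weights.
merge 3/56 + 5/56 → 1/7
merge 1/8 + 1/7 → 15/56
merge 11/56 + 1/4 → 25/56
merge 15/56 + 2/7 → 31/56
merge 25/56 + 31/56 → 1
L = 1/7 + 15/56 + 25/56 + 31/56 + 1 = 135/56 ≈ 2.411 bits/symbol.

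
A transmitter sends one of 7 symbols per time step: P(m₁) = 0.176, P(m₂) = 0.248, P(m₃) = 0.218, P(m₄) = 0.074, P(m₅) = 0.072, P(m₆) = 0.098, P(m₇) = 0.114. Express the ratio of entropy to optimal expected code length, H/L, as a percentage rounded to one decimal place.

Entropy H = −Σ p log₂ p ≈ 2.6559 bits.
Huffman merges: 9/125+37/500→73/500; 49/500+57/500→53/250; 73/500+22/125→161/500; 53/250+109/500→43/100; 31/125+161/500→57/100; 43/100+57/100→1. L = 67/25 ≈ 2.6800.
Efficiency = H/L = 2.6559/2.6800 = 99.1%.

99.1%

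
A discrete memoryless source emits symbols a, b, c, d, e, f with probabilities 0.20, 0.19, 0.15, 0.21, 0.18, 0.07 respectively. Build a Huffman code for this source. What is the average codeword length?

2.59 bits/symbol

Repeatedly combine the two least-probable nodes; the expected code length is the sum of the merged weights.
merge 7/100 + 3/20 → 11/50
merge 9/50 + 19/100 → 37/100
merge 1/5 + 21/100 → 41/100
merge 11/50 + 37/100 → 59/100
merge 41/100 + 59/100 → 1
L = 11/50 + 37/100 + 41/100 + 59/100 + 1 = 259/100 = 2.59 bits/symbol.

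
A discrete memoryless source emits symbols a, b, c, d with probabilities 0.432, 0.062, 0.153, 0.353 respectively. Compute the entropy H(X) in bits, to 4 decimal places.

1.7165 bits

H = −Σ pᵢ log₂ pᵢ.
−0.432·log₂(0.432) = 0.5231
−0.062·log₂(0.062) = 0.2487
−0.153·log₂(0.153) = 0.4144
−0.353·log₂(0.353) = 0.5303
Sum ≈ 1.7165 → 1.7165 bits.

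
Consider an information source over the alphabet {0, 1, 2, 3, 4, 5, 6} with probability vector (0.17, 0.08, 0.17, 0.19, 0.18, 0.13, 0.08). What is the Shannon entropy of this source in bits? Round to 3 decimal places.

2.735 bits

H = −Σ pᵢ log₂ pᵢ.
−0.17·log₂(0.17) = 0.4346
−0.08·log₂(0.08) = 0.2915
−0.17·log₂(0.17) = 0.4346
−0.19·log₂(0.19) = 0.4552
−0.18·log₂(0.18) = 0.4453
−0.13·log₂(0.13) = 0.3826
−0.08·log₂(0.08) = 0.2915
Sum ≈ 2.7354 → 2.735 bits.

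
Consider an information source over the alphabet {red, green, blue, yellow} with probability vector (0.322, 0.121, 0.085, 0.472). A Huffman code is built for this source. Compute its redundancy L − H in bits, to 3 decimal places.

Entropy H = −Σ p log₂ p ≈ 1.7086 bits.
Huffman merges: 17/200+121/1000→103/500; 103/500+161/500→66/125; 59/125+66/125→1. L = 867/500 ≈ 1.7340.
L − H = 1.7340 − 1.7086 = 0.025 bits.

0.025 bits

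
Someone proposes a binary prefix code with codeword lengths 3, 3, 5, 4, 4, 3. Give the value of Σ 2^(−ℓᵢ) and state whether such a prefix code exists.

0.53125; yes

With common denominator 2^5 = 32: Σ 2^(−ℓᵢ) = 4/32 + 4/32 + 1/32 + 2/32 + 2/32 + 4/32 = 17/32 = 0.53125.
Kraft's inequality requires Σ ≤ 1; here Σ = 0.53125 ≤ 1, so such a prefix code exists.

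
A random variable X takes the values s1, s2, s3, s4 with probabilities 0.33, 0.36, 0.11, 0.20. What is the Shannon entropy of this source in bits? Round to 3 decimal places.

H = −Σ pᵢ log₂ pᵢ.
−0.33·log₂(0.33) = 0.5278
−0.36·log₂(0.36) = 0.5306
−0.11·log₂(0.11) = 0.3503
−0.20·log₂(0.20) = 0.4644
Sum ≈ 1.8731 → 1.873 bits.

1.873 bits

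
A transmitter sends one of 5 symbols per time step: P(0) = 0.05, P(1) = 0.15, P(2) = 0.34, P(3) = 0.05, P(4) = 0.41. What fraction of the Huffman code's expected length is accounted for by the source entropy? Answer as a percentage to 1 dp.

97.9%

Entropy H = −Σ p log₂ p ≈ 1.8993 bits.
Huffman merges: 1/20+1/20→1/10; 1/10+3/20→1/4; 1/4+17/50→59/100; 41/100+59/100→1. L = 97/50 ≈ 1.9400.
Efficiency = H/L = 1.8993/1.9400 = 97.9%.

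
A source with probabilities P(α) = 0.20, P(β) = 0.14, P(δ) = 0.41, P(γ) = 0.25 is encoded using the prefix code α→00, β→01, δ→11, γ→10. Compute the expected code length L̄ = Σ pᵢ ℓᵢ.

2 bits/symbol

L̄ = Σ pᵢ·ℓᵢ = 0.20·2 + 0.14·2 + 0.41·2 + 0.25·2 = 2 bits/symbol.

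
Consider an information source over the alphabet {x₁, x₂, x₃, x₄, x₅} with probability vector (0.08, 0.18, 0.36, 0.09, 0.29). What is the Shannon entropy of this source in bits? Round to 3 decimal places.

2.098 bits

H = −Σ pᵢ log₂ pᵢ.
−0.08·log₂(0.08) = 0.2915
−0.18·log₂(0.18) = 0.4453
−0.36·log₂(0.36) = 0.5306
−0.09·log₂(0.09) = 0.3127
−0.29·log₂(0.29) = 0.5179
Sum ≈ 2.0980 → 2.098 bits.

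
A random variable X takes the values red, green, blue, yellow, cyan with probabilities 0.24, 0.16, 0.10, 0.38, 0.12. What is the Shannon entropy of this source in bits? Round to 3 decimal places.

2.147 bits

H = −Σ pᵢ log₂ pᵢ.
−0.24·log₂(0.24) = 0.4941
−0.16·log₂(0.16) = 0.4230
−0.10·log₂(0.10) = 0.3322
−0.38·log₂(0.38) = 0.5305
−0.12·log₂(0.12) = 0.3671
Sum ≈ 2.1469 → 2.147 bits.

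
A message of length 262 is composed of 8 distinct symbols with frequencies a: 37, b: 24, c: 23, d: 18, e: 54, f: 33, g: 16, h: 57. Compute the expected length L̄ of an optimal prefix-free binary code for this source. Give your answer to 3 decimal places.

Probabilities are the counts divided by 262.
Repeatedly combine the two least-probable nodes; the expected code length is the sum of the merged weights.
merge 8/131 + 9/131 → 17/131
merge 23/262 + 12/131 → 47/262
merge 33/262 + 17/131 → 67/262
merge 37/262 + 47/262 → 42/131
merge 27/131 + 57/262 → 111/262
merge 67/262 + 42/131 → 151/262
merge 111/262 + 151/262 → 1
L = 17/131 + 47/262 + 67/262 + 42/131 + 111/262 + 151/262 + 1 = 378/131 ≈ 2.885 bits/symbol.

2.885 bits/symbol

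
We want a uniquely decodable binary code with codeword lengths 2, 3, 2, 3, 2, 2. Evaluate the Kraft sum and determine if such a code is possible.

1.25; no

With common denominator 2^3 = 8: Σ 2^(−ℓᵢ) = 2/8 + 1/8 + 2/8 + 1/8 + 2/8 + 2/8 = 10/8 = 1.25.
Kraft's inequality requires Σ ≤ 1; here Σ = 1.25 > 1, so no such prefix code exists.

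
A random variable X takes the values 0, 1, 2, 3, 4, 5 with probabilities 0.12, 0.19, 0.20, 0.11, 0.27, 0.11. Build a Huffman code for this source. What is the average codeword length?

2.53 bits/symbol

Repeatedly combine the two least-probable nodes; the expected code length is the sum of the merged weights.
merge 11/100 + 11/100 → 11/50
merge 3/25 + 19/100 → 31/100
merge 1/5 + 11/50 → 21/50
merge 27/100 + 31/100 → 29/50
merge 21/50 + 29/50 → 1
L = 11/50 + 31/100 + 21/50 + 29/50 + 1 = 253/100 = 2.53 bits/symbol.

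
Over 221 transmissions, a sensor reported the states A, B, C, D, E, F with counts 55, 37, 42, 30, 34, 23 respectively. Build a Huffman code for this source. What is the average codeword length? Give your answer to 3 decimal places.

Probabilities are the counts divided by 221.
Repeatedly combine the two least-probable nodes; the expected code length is the sum of the merged weights.
merge 23/221 + 30/221 → 53/221
merge 2/13 + 37/221 → 71/221
merge 42/221 + 53/221 → 95/221
merge 55/221 + 71/221 → 126/221
merge 95/221 + 126/221 → 1
L = 53/221 + 71/221 + 95/221 + 126/221 + 1 = 566/221 ≈ 2.561 bits/symbol.

2.561 bits/symbol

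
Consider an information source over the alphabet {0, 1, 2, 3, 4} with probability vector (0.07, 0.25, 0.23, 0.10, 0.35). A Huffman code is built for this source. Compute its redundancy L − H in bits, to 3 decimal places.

Entropy H = −Σ p log₂ p ≈ 2.1185 bits.
Huffman merges: 7/100+1/10→17/100; 17/100+23/100→2/5; 1/4+7/20→3/5; 2/5+3/5→1. L = 217/100 ≈ 2.1700.
L − H = 2.1700 − 2.1185 = 0.051 bits.

0.051 bits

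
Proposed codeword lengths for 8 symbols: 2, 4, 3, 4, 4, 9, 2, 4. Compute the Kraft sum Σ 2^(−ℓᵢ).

With common denominator 2^9 = 512: Σ 2^(−ℓᵢ) = 128/512 + 32/512 + 64/512 + 32/512 + 32/512 + 1/512 + 128/512 + 32/512 = 449/512 = 0.876953125.

0.876953125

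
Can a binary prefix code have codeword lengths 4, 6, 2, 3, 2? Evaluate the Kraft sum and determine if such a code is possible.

With common denominator 2^6 = 64: Σ 2^(−ℓᵢ) = 4/64 + 1/64 + 16/64 + 8/64 + 16/64 = 45/64 = 0.703125.
Kraft's inequality requires Σ ≤ 1; here Σ = 0.703125 ≤ 1, so such a prefix code exists.

0.703125; yes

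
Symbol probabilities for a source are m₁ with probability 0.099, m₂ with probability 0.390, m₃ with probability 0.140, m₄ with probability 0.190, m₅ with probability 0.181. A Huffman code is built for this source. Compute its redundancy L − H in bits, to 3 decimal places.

0.061 bits

Entropy H = −Σ p log₂ p ≈ 2.1588 bits.
Huffman merges: 99/1000+7/50→239/1000; 181/1000+19/100→371/1000; 239/1000+371/1000→61/100; 39/100+61/100→1. L = 111/50 ≈ 2.2200.
L − H = 2.2200 − 2.1588 = 0.061 bits.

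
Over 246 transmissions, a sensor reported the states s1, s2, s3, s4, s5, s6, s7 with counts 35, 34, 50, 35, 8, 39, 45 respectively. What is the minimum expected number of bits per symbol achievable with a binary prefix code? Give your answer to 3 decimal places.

Probabilities are the counts divided by 246.
Repeatedly combine the two least-probable nodes; the expected code length is the sum of the merged weights.
merge 4/123 + 17/123 → 7/41
merge 35/246 + 35/246 → 35/123
merge 13/82 + 7/41 → 27/82
merge 15/82 + 25/123 → 95/246
merge 35/123 + 27/82 → 151/246
merge 95/246 + 151/246 → 1
L = 7/41 + 35/123 + 27/82 + 95/246 + 151/246 + 1 = 685/246 ≈ 2.785 bits/symbol.

2.785 bits/symbol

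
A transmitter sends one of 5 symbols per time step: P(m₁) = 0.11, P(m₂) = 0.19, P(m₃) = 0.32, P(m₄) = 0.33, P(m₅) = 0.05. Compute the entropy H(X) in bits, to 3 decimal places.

2.075 bits

H = −Σ pᵢ log₂ pᵢ.
−0.11·log₂(0.11) = 0.3503
−0.19·log₂(0.19) = 0.4552
−0.32·log₂(0.32) = 0.5260
−0.33·log₂(0.33) = 0.5278
−0.05·log₂(0.05) = 0.2161
Sum ≈ 2.0755 → 2.075 bits.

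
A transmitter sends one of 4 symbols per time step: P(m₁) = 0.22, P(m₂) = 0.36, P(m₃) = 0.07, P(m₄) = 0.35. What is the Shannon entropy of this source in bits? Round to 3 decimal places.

H = −Σ pᵢ log₂ pᵢ.
−0.22·log₂(0.22) = 0.4806
−0.36·log₂(0.36) = 0.5306
−0.07·log₂(0.07) = 0.2686
−0.35·log₂(0.35) = 0.5301
Sum ≈ 1.8098 → 1.810 bits.

1.810 bits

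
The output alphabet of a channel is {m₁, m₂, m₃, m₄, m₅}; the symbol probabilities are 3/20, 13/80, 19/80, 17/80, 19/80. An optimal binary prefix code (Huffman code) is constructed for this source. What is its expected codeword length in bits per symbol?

2.3125 bits/symbol

Repeatedly combine the two least-probable nodes; the expected code length is the sum of the merged weights.
merge 3/20 + 13/80 → 5/16
merge 17/80 + 19/80 → 9/20
merge 19/80 + 5/16 → 11/20
merge 9/20 + 11/20 → 1
L = 5/16 + 9/20 + 11/20 + 1 = 37/16 = 2.3125 bits/symbol.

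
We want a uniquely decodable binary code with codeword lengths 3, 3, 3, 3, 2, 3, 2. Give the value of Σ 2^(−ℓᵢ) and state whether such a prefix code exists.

With common denominator 2^3 = 8: Σ 2^(−ℓᵢ) = 1/8 + 1/8 + 1/8 + 1/8 + 2/8 + 1/8 + 2/8 = 9/8 = 1.125.
Kraft's inequality requires Σ ≤ 1; here Σ = 1.125 > 1, so no such prefix code exists.

1.125; no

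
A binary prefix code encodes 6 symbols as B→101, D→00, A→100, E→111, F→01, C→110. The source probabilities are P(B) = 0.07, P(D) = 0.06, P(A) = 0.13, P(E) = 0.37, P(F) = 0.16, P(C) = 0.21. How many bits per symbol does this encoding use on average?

L̄ = Σ pᵢ·ℓᵢ = 0.07·3 + 0.06·2 + 0.13·3 + 0.37·3 + 0.16·2 + 0.21·3 = 2.78 bits/symbol.

2.78 bits/symbol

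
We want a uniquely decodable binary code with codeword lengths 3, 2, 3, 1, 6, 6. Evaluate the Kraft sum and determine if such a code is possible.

1.03125; no

With common denominator 2^6 = 64: Σ 2^(−ℓᵢ) = 8/64 + 16/64 + 8/64 + 32/64 + 1/64 + 1/64 = 66/64 = 1.03125.
Kraft's inequality requires Σ ≤ 1; here Σ = 1.03125 > 1, so no such prefix code exists.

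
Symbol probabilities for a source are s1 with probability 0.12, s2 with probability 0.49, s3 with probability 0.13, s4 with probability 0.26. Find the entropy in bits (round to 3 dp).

1.759 bits

H = −Σ pᵢ log₂ pᵢ.
−0.12·log₂(0.12) = 0.3671
−0.49·log₂(0.49) = 0.5043
−0.13·log₂(0.13) = 0.3826
−0.26·log₂(0.26) = 0.5053
Sum ≈ 1.7593 → 1.759 bits.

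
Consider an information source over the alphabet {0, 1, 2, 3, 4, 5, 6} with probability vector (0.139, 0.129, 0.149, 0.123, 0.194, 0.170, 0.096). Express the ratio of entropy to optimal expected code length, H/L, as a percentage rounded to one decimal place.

98.9%

Entropy H = −Σ p log₂ p ≈ 2.7761 bits.
Huffman merges: 12/125+123/1000→219/1000; 129/1000+139/1000→67/250; 149/1000+17/100→319/1000; 97/500+219/1000→413/1000; 67/250+319/1000→587/1000; 413/1000+587/1000→1. L = 1403/500 ≈ 2.8060.
Efficiency = H/L = 2.7761/2.8060 = 98.9%.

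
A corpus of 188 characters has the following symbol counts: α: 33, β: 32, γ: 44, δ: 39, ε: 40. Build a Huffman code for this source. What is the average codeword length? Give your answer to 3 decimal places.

2.346 bits/symbol

Probabilities are the counts divided by 188.
Repeatedly combine the two least-probable nodes; the expected code length is the sum of the merged weights.
merge 8/47 + 33/188 → 65/188
merge 39/188 + 10/47 → 79/188
merge 11/47 + 65/188 → 109/188
merge 79/188 + 109/188 → 1
L = 65/188 + 79/188 + 109/188 + 1 = 441/188 ≈ 2.346 bits/symbol.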